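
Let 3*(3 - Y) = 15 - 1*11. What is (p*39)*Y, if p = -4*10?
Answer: -2600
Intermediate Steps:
p = -40
Y = 5/3 (Y = 3 - (15 - 1*11)/3 = 3 - (15 - 11)/3 = 3 - 1/3*4 = 3 - 4/3 = 5/3 ≈ 1.6667)
(p*39)*Y = -40*39*(5/3) = -1560*5/3 = -2600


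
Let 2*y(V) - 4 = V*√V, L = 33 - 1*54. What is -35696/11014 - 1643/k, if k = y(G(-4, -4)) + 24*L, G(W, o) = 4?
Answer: 159697/2742486 ≈ 0.058231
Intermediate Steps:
L = -21 (L = 33 - 54 = -21)
y(V) = 2 + V^(3/2)/2 (y(V) = 2 + (V*√V)/2 = 2 + V^(3/2)/2)
k = -498 (k = (2 + 4^(3/2)/2) + 24*(-21) = (2 + (½)*8) - 504 = (2 + 4) - 504 = 6 - 504 = -498)
-35696/11014 - 1643/k = -35696/11014 - 1643/(-498) = -35696*1/11014 - 1643*(-1/498) = -17848/5507 + 1643/498 = 159697/2742486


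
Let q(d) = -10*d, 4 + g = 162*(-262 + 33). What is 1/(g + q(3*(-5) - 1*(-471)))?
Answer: -1/41662 ≈ -2.4003e-5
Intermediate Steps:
g = -37102 (g = -4 + 162*(-262 + 33) = -4 + 162*(-229) = -4 - 37098 = -37102)
1/(g + q(3*(-5) - 1*(-471))) = 1/(-37102 - 10*(3*(-5) - 1*(-471))) = 1/(-37102 - 10*(-15 + 471)) = 1/(-37102 - 10*456) = 1/(-37102 - 4560) = 1/(-41662) = -1/41662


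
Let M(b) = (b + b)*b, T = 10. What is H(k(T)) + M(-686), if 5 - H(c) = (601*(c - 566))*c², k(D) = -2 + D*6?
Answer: 1027997309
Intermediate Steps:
M(b) = 2*b² (M(b) = (2*b)*b = 2*b²)
k(D) = -2 + 6*D
H(c) = 5 - c²*(-340166 + 601*c) (H(c) = 5 - 601*(c - 566)*c² = 5 - 601*(-566 + c)*c² = 5 - (-340166 + 601*c)*c² = 5 - c²*(-340166 + 601*c))
H(k(T)) + M(-686) = (5 - 601*(-2 + 6*10)³ + 340166*(-2 + 6*10)²) + 2*(-686)² = (5 - 601*(-2 + 60)³ + 340166*(-2 + 60)²) + 2*470596 = (5 - 601*58³ + 340166*58²) + 941192 = (5 - 601*195112 + 340166*3364) + 941192 = (5 - 117262312 + 1144318424) + 941192 = 1027056117 + 941192 = 1027997309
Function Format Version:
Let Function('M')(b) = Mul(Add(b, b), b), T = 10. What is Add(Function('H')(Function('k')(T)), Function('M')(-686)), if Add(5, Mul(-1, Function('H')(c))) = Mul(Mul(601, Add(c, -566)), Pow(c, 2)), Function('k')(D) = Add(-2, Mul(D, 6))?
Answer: 1027997309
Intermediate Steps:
Function('M')(b) = Mul(2, Pow(b, 2)) (Function('M')(b) = Mul(Mul(2, b), b) = Mul(2, Pow(b, 2)))
Function('k')(D) = Add(-2, Mul(6, D))
Function('H')(c) = Add(5, Mul(-1, Pow(c, 2), Add(-340166, Mul(601, c)))) (Function('H')(c) = Add(5, Mul(-1, Mul(Mul(601, Add(c, -566)), Pow(c, 2)))) = Add(5, Mul(-1, Mul(Mul(601, Add(-566, c)), Pow(c, 2)))) = Add(5, Mul(-1, Mul(Add(-340166, Mul(601, c)), Pow(c, 2)))) = Add(5, Mul(-1, Mul(Pow(c, 2), Add(-340166, Mul(601, c))))) = Add(5, Mul(-1, Pow(c, 2), Add(-340166, Mul(601, c)))))
Add(Function('H')(Function('k')(T)), Function('M')(-686)) = Add(Add(5, Mul(-601, Pow(Add(-2, Mul(6, 10)), 3)), Mul(340166, Pow(Add(-2, Mul(6, 10)), 2))), Mul(2, Pow(-686, 2))) = Add(Add(5, Mul(-601, Pow(Add(-2, 60), 3)), Mul(340166, Pow(Add(-2, 60), 2))), Mul(2, 470596)) = Add(Add(5, Mul(-601, Pow(58, 3)), Mul(340166, Pow(58, 2))), 941192) = Add(Add(5, Mul(-601, 195112), Mul(340166, 3364)), 941192) = Add(Add(5, -117262312, 1144318424), 941192) = Add(1027056117, 941192) = 1027997309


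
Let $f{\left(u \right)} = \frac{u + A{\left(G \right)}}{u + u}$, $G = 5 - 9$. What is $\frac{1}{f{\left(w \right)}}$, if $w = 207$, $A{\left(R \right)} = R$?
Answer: $\frac{414}{203} \approx 2.0394$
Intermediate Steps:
$G = -4$ ($G = 5 - 9 = -4$)
$f{\left(u \right)} = \frac{-4 + u}{2 u}$ ($f{\left(u \right)} = \frac{u - 4}{u + u} = \frac{-4 + u}{2 u}$)
$\frac{1}{f{\left(w \right)}} = \frac{1}{\frac{1}{2} \cdot \frac{1}{207} \left(-4 + 207\right)} = \frac{1}{\frac{1}{2} \cdot \frac{1}{207} \cdot 203} = \frac{1}{\frac{203}{414}} = \frac{414}{203}$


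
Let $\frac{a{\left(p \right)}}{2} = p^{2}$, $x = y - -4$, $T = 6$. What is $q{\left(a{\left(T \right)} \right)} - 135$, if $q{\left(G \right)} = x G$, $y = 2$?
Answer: $297$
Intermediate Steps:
$x = 6$ ($x = 2 - -4 = 2 + 4 = 6$)
$a{\left(p \right)} = 2 p^{2}$
$q{\left(G \right)} = 6 G$
$q{\left(a{\left(T \right)} \right)} - 135 = 6 \cdot 2 \cdot 6^{2} - 135 = 6 \cdot 2 \cdot 36 - 135 = 6 \cdot 72 - 135 = 432 - 135 = 297$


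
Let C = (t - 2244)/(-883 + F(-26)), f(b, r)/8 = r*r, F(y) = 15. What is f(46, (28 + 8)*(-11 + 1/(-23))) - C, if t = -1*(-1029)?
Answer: 580606196049/459172 ≈ 1.2645e+6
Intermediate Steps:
t = 1029
f(b, r) = 8*r² (f(b, r) = 8*(r*r) = 8*r²)
C = 1215/868 (C = (1029 - 2244)/(-883 + 15) = -1215/(-868) = -1215*(-1/868) = 1215/868 ≈ 1.3998)
f(46, (28 + 8)*(-11 + 1/(-23))) - C = 8*((28 + 8)*(-11 + 1/(-23)))² - 1*1215/868 = 8*(36*(-11 - 1/23))² - 1215/868 = 8*(36*(-254/23))² - 1215/868 = 8*(-9144/23)² - 1215/868 = 8*(83612736/529) - 1215/868 = 668901888/529 - 1215/868 = 580606196049/459172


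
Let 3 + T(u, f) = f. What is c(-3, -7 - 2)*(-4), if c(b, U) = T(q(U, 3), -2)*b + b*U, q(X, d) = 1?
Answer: -168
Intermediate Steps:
T(u, f) = -3 + f
c(b, U) = -5*b + U*b (c(b, U) = (-3 - 2)*b + b*U = -5*b + U*b)
c(-3, -7 - 2)*(-4) = -3*(-5 + (-7 - 2))*(-4) = -3*(-5 - 9)*(-4) = -3*(-14)*(-4) = 42*(-4) = -168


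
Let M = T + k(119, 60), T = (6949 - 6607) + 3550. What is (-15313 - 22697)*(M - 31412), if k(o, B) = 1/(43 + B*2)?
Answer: 170503699590/163 ≈ 1.0460e+9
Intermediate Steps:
k(o, B) = 1/(43 + 2*B)
T = 3892 (T = 342 + 3550 = 3892)
M = 634397/163 (M = 3892 + 1/(43 + 2*60) = 3892 + 1/(43 + 120) = 3892 + 1/163 = 634397/163 ≈ 3892.0)
(-15313 - 22697)*(M - 31412) = (-15313 - 22697)*(634397/163 - 31412) = -38010*(-4485759/163) = 170503699590/163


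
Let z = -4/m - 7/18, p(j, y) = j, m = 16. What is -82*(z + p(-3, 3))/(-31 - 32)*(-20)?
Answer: 53710/567 ≈ 94.727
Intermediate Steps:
z = -23/36 (z = -4/16 - 7/18 = -4*1/16 - 7*1/18 = -¼ - 7/18 = -23/36 ≈ -0.63889)
-82*(z + p(-3, 3))/(-31 - 32)*(-20) = -82*(-23/36 - 3)/(-31 - 32)*(-20) = -(-5371)/(18*(-63))*(-20) = -(-5371)*(-1)/(18*63)*(-20) = -82*131/2268*(-20) = -5371/1134*(-20) = 53710/567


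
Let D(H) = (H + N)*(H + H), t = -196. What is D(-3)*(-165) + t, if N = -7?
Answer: -10096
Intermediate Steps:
D(H) = 2*H*(-7 + H) (D(H) = (H - 7)*(H + H) = (-7 + H)*(2*H) = 2*H*(-7 + H))
D(-3)*(-165) + t = (2*(-3)*(-7 - 3))*(-165) - 196 = (2*(-3)*(-10))*(-165) - 196 = 60*(-165) - 196 = -9900 - 196 = -10096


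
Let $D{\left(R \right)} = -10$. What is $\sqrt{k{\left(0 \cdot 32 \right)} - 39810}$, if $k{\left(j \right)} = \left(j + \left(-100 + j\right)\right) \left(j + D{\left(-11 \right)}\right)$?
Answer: $i \sqrt{38810} \approx 197.0 i$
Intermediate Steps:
$k{\left(j \right)} = \left(-100 + 2 j\right) \left(-10 + j\right)$ ($k{\left(j \right)} = \left(j + \left(-100 + j\right)\right) \left(j - 10\right) = \left(-100 + 2 j\right) \left(-10 + j\right)$)
$\sqrt{k{\left(0 \cdot 32 \right)} - 39810} = \sqrt{\left(1000 - 120 \cdot 0 \cdot 32 + 2 \left(0 \cdot 32\right)^{2}\right) - 39810} = \sqrt{\left(1000 - 0 + 2 \cdot 0^{2}\right) - 39810} = \sqrt{\left(1000 + 0 + 2 \cdot 0\right) - 39810} = \sqrt{\left(1000 + 0 + 0\right) - 39810} = \sqrt{1000 - 39810} = \sqrt{-38810} = i \sqrt{38810}$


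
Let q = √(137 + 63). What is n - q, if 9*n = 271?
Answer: 271/9 - 10*√2 ≈ 15.969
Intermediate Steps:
n = 271/9 (n = (⅑)*271 = 271/9 ≈ 30.111)
q = 10*√2 (q = √200 = 10*√2 ≈ 14.142)
n - q = 271/9 - 10*√2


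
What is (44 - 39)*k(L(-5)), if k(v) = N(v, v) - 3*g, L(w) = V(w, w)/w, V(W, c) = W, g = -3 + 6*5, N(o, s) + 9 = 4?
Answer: -430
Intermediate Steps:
N(o, s) = -5 (N(o, s) = -9 + 4 = -5)
g = 27 (g = -3 + 30 = 27)
L(w) = 1 (L(w) = w/w = 1)
k(v) = -86 (k(v) = -5 - 3*27 = -5 - 81 = -86)
(44 - 39)*k(L(-5)) = (44 - 39)*(-86) = 5*(-86) = -430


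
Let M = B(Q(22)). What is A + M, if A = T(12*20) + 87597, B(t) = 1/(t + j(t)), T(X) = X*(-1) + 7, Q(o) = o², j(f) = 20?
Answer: 44031457/504 ≈ 87364.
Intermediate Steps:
T(X) = 7 - X (T(X) = -X + 7 = 7 - X)
B(t) = 1/(20 + t) (B(t) = 1/(t + 20) = 1/(20 + t))
M = 1/504 (M = 1/(20 + 22²) = 1/(20 + 484) = 1/504 ≈ 0.0019841)
A = 87364 (A = (7 - 12*20) + 87597 = (7 - 1*240) + 87597 = (7 - 240) + 87597 = -233 + 87597 = 87364)
A + M = 87364 + 1/504 = 44031457/504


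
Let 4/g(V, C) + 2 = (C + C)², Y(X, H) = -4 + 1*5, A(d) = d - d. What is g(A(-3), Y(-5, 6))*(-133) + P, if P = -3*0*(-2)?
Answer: -266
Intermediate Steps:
A(d) = 0
Y(X, H) = 1 (Y(X, H) = -4 + 5 = 1)
P = 0 (P = 0*(-2) = 0)
g(V, C) = 4/(-2 + 4*C²) (g(V, C) = 4/(-2 + (C + C)²) = 4/(-2 + (2*C)²) = 4/(-2 + 4*C²))
g(A(-3), Y(-5, 6))*(-133) + P = (2/(-1 + 2*1²))*(-133) + 0 = (2/(-1 + 2*1))*(-133) + 0 = (2/(-1 + 2))*(-133) + 0 = (2/1)*(-133) + 0 = (2*1)*(-133) + 0 = 2*(-133) + 0 = -266 + 0 = -266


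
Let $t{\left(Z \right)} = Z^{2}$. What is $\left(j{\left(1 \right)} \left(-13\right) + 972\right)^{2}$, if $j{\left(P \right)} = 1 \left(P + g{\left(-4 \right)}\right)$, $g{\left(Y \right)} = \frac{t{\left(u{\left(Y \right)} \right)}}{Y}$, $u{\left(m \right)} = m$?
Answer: $1022121$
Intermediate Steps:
$g{\left(Y \right)} = Y$ ($g{\left(Y \right)} = \frac{Y^{2}}{Y} = Y$)
$j{\left(P \right)} = -4 + P$ ($j{\left(P \right)} = 1 \left(P - 4\right) = 1 \left(-4 + P\right) = -4 + P$)
$\left(j{\left(1 \right)} \left(-13\right) + 972\right)^{2} = \left(\left(-4 + 1\right) \left(-13\right) + 972\right)^{2} = \left(\left(-3\right) \left(-13\right) + 972\right)^{2} = \left(39 + 972\right)^{2} = 1011^{2} = 1022121$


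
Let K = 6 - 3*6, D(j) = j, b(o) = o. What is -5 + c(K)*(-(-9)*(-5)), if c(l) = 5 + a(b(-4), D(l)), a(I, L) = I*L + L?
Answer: -1850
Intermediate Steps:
a(I, L) = L + I*L
K = -12 (K = 6 - 18 = -12)
c(l) = 5 - 3*l (c(l) = 5 + l*(1 - 4) = 5 + l*(-3) = 5 - 3*l)
-5 + c(K)*(-(-9)*(-5)) = -5 + (5 - 3*(-12))*(-(-9)*(-5)) = -5 + (5 + 36)*(-3*15) = -5 + 41*(-45) = -5 - 1845 = -1850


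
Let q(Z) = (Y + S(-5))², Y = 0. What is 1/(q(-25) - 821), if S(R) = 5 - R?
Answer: -1/721 ≈ -0.0013870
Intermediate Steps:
q(Z) = 100 (q(Z) = (0 + (5 - 1*(-5)))² = (0 + (5 + 5))² = (0 + 10)² = 10² = 100)
1/(q(-25) - 821) = 1/(100 - 821) = 1/(-721) = -1/721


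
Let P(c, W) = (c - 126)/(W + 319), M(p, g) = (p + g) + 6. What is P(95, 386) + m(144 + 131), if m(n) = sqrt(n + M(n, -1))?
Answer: -31/705 + sqrt(555) ≈ 23.514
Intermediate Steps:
M(p, g) = 6 + g + p (M(p, g) = (g + p) + 6 = 6 + g + p)
m(n) = sqrt(5 + 2*n) (m(n) = sqrt(n + (6 - 1 + n)) = sqrt(n + (5 + n)) = sqrt(5 + 2*n))
P(c, W) = (-126 + c)/(319 + W)
P(95, 386) + m(144 + 131) = (-126 + 95)/(319 + 386) + sqrt(5 + 2*(144 + 131)) = -31/705 + sqrt(5 + 2*275) = (1/705)*(-31) + sqrt(5 + 550) = -31/705 + sqrt(555)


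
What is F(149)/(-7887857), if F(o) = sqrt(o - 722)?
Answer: -I*sqrt(573)/7887857 ≈ -3.0347e-6*I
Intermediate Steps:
F(o) = sqrt(-722 + o)
F(149)/(-7887857) = sqrt(-722 + 149)/(-7887857) = sqrt(-573)*(-1/7887857) = (I*sqrt(573))*(-1/7887857) = -I*sqrt(573)/7887857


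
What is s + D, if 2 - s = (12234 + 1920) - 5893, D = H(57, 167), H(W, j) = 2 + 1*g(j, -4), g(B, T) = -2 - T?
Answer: -8255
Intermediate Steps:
H(W, j) = 4 (H(W, j) = 2 + 1*(-2 - 1*(-4)) = 2 + 1*(-2 + 4) = 2 + 1*2 = 2 + 2 = 4)
D = 4
s = -8259 (s = 2 - ((12234 + 1920) - 5893) = 2 - (14154 - 5893) = 2 - 1*8261 = 2 - 8261 = -8259)
s + D = -8259 + 4 = -8255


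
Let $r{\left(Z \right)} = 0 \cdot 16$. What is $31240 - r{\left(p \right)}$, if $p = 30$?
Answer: $31240$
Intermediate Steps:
$r{\left(Z \right)} = 0$
$31240 - r{\left(p \right)} = 31240 - 0 = 31240 + 0 = 31240$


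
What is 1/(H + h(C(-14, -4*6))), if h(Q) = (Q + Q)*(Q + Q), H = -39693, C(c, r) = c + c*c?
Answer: 1/92803 ≈ 1.0776e-5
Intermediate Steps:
C(c, r) = c + c²
h(Q) = 4*Q² (h(Q) = (2*Q)*(2*Q) = 4*Q²)
1/(H + h(C(-14, -4*6))) = 1/(-39693 + 4*(-14*(1 - 14))²) = 1/(-39693 + 4*(-14*(-13))²) = 1/(-39693 + 4*182²) = 1/(-39693 + 4*33124) = 1/(-39693 + 132496) = 1/92803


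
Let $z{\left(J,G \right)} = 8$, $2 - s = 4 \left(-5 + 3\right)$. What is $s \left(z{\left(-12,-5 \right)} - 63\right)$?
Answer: $-550$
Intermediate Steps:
$s = 10$ ($s = 2 - 4 \left(-5 + 3\right) = 2 - 4 \left(-2\right) = 2 - -8 = 2 + 8 = 10$)
$s \left(z{\left(-12,-5 \right)} - 63\right) = 10 \left(8 - 63\right) = 10 \left(-55\right) = -550$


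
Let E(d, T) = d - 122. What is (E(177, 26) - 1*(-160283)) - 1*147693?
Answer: 12645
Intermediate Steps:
E(d, T) = -122 + d
(E(177, 26) - 1*(-160283)) - 1*147693 = ((-122 + 177) - 1*(-160283)) - 1*147693 = (55 + 160283) - 147693 = 160338 - 147693 = 12645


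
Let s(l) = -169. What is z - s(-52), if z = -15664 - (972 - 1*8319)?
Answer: -8148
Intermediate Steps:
z = -8317 (z = -15664 - (972 - 8319) = -15664 - 1*(-7347) = -15664 + 7347 = -8317)
z - s(-52) = -8317 - 1*(-169) = -8317 + 169 = -8148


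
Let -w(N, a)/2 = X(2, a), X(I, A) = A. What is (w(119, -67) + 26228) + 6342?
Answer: 32704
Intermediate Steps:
w(N, a) = -2*a
(w(119, -67) + 26228) + 6342 = (-2*(-67) + 26228) + 6342 = (134 + 26228) + 6342 = 26362 + 6342 = 32704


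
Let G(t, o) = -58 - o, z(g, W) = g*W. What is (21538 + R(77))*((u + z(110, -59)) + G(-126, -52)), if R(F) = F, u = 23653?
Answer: 370848555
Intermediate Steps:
z(g, W) = W*g
(21538 + R(77))*((u + z(110, -59)) + G(-126, -52)) = (21538 + 77)*((23653 - 59*110) + (-58 - 1*(-52))) = 21615*((23653 - 6490) + (-58 + 52)) = 21615*(17163 - 6) = 21615*17157 = 370848555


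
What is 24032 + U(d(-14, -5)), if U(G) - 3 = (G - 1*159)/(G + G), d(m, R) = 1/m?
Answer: 50297/2 ≈ 25149.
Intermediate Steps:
U(G) = 3 + (-159 + G)/(2*G) (U(G) = 3 + (G - 1*159)/(G + G) = 3 + (G - 159)/((2*G)) = 3 + (-159 + G)*(1/(2*G)) = 3 + (-159 + G)/(2*G))
24032 + U(d(-14, -5)) = 24032 + (-159 + 7/(-14))/(2*(1/(-14))) = 24032 + (-159 + 7*(-1/14))/(2*(-1/14)) = 24032 + (½)*(-14)*(-159 - ½) = 24032 + (½)*(-14)*(-319/2) = 24032 + 2233/2 = 50297/2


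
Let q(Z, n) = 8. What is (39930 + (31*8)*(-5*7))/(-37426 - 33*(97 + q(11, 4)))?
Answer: -31250/40891 ≈ -0.76423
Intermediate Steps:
(39930 + (31*8)*(-5*7))/(-37426 - 33*(97 + q(11, 4))) = (39930 + (31*8)*(-5*7))/(-37426 - 33*(97 + 8)) = (39930 + 248*(-35))/(-37426 - 33*105) = (39930 - 8680)/(-37426 - 3465) = 31250/(-40891) = 31250*(-1/40891) = -31250/40891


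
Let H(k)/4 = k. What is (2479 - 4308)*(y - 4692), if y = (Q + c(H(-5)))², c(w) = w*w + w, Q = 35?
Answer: -306417857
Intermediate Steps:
H(k) = 4*k
c(w) = w + w² (c(w) = w² + w = w + w²)
y = 172225 (y = (35 + (4*(-5))*(1 + 4*(-5)))² = (35 - 20*(1 - 20))² = (35 - 20*(-19))² = (35 + 380)² = 415² = 172225)
(2479 - 4308)*(y - 4692) = (2479 - 4308)*(172225 - 4692) = -1829*167533 = -306417857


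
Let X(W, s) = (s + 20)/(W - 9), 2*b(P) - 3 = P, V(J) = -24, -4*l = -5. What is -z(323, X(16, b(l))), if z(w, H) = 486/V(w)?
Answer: 81/4 ≈ 20.250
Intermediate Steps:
l = 5/4 (l = -¼*(-5) = 5/4 ≈ 1.2500)
b(P) = 3/2 + P/2
X(W, s) = (20 + s)/(-9 + W)
z(w, H) = -81/4 (z(w, H) = 486/(-24) = 486*(-1/24) = -81/4)
-z(323, X(16, b(l))) = -1*(-81/4) = 81/4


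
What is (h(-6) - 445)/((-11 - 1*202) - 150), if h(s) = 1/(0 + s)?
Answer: 2671/2178 ≈ 1.2264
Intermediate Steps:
h(s) = 1/s
(h(-6) - 445)/((-11 - 1*202) - 150) = (1/(-6) - 445)/((-11 - 1*202) - 150) = (-⅙ - 445)/((-11 - 202) - 150) = -2671/(6*(-213 - 150)) = -2671/6/(-363) = -2671/6*(-1/363) = 2671/2178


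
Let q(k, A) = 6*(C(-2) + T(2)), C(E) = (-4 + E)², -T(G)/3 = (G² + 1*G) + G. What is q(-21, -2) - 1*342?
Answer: -270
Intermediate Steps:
T(G) = -6*G - 3*G² (T(G) = -3*((G² + 1*G) + G) = -3*((G² + G) + G) = -3*((G + G²) + G) = -3*(G² + 2*G) = -6*G - 3*G²)
q(k, A) = 72 (q(k, A) = 6*((-4 - 2)² - 3*2*(2 + 2)) = 6*((-6)² - 3*2*4) = 6*(36 - 24) = 6*12 = 72)
q(-21, -2) - 1*342 = 72 - 1*342 = 72 - 342 = -270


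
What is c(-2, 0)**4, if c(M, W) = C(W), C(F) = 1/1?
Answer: 1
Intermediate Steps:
C(F) = 1
c(M, W) = 1
c(-2, 0)**4 = 1**4 = 1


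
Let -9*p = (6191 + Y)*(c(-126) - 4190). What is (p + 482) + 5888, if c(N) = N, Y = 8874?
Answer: 65077870/9 ≈ 7.2309e+6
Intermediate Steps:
p = 65020540/9 (p = -(6191 + 8874)*(-126 - 4190)/9 = -15065*(-4316)/9 = -⅑*(-65020540) = 65020540/9 ≈ 7.2245e+6)
(p + 482) + 5888 = (65020540/9 + 482) + 5888 = 65024878/9 + 5888 = 65077870/9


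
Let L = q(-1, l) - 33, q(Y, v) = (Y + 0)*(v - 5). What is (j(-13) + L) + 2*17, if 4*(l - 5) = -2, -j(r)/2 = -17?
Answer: 71/2 ≈ 35.500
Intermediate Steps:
j(r) = 34 (j(r) = -2*(-17) = 34)
l = 9/2 (l = 5 + (¼)*(-2) = 5 - ½ = 9/2 ≈ 4.5000)
q(Y, v) = Y*(-5 + v)
L = -65/2 (L = -(-5 + 9/2) - 33 = -1*(-½) - 33 = ½ - 33 = -65/2 ≈ -32.500)
(j(-13) + L) + 2*17 = (34 - 65/2) + 2*17 = 3/2 + 34 = 71/2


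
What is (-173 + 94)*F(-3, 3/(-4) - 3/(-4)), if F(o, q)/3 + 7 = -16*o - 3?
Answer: -9006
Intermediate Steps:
F(o, q) = -30 - 48*o (F(o, q) = -21 + 3*(-16*o - 3) = -21 + 3*(-3 - 16*o) = -21 + (-9 - 48*o) = -30 - 48*o)
(-173 + 94)*F(-3, 3/(-4) - 3/(-4)) = (-173 + 94)*(-30 - 48*(-3)) = -79*(-30 + 144) = -79*114 = -9006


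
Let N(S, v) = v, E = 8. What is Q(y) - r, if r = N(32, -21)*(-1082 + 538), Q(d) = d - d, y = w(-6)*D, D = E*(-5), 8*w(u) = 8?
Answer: -11424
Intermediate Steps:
w(u) = 1 (w(u) = (1/8)*8 = 1)
D = -40 (D = 8*(-5) = -40)
y = -40 (y = 1*(-40) = -40)
Q(d) = 0
r = 11424 (r = -21*(-1082 + 538) = -21*(-544) = 11424)
Q(y) - r = 0 - 1*11424 = 0 - 11424 = -11424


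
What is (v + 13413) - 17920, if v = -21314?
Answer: -25821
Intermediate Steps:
(v + 13413) - 17920 = (-21314 + 13413) - 17920 = -7901 - 17920 = -25821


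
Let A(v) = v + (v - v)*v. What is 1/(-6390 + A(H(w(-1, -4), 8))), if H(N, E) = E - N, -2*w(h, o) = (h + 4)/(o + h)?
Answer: -10/63823 ≈ -0.00015668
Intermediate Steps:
w(h, o) = -(4 + h)/(2*(h + o)) (w(h, o) = -(h + 4)/(2*(o + h)) = -(4 + h)/(2*(h + o)))
A(v) = v (A(v) = v + 0*v = v + 0 = v)
1/(-6390 + A(H(w(-1, -4), 8))) = 1/(-6390 + (8 - (-2 - 1/2*(-1))/(-1 - 4))) = 1/(-6390 + (8 - (-2 + 1/2)/(-5))) = 1/(-6390 + (8 - (-1)*(-3)/(5*2))) = 1/(-6390 + (8 - 1*3/10)) = 1/(-6390 + (8 - 3/10)) = 1/(-6390 + 77/10) = 1/(-63823/10) = -10/63823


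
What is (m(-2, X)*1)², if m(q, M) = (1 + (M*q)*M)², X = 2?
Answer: 2401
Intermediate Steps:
m(q, M) = (1 + q*M²)²
(m(-2, X)*1)² = ((1 - 2*2²)²*1)² = ((1 - 2*4)²*1)² = ((1 - 8)²*1)² = ((-7)²*1)² = (49*1)² = 49² = 2401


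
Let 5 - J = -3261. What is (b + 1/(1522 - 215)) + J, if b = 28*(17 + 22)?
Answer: 5695907/1307 ≈ 4358.0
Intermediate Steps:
J = 3266 (J = 5 - 1*(-3261) = 5 + 3261 = 3266)
b = 1092 (b = 28*39 = 1092)
(b + 1/(1522 - 215)) + J = (1092 + 1/(1522 - 215)) + 3266 = (1092 + 1/1307) + 3266 = 1427245/1307 + 3266 = 5695907/1307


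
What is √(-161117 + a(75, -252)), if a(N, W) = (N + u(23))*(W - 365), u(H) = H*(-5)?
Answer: I*√136437 ≈ 369.37*I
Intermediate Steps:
u(H) = -5*H
a(N, W) = (-365 + W)*(-115 + N) (a(N, W) = (N - 5*23)*(W - 365) = (N - 115)*(-365 + W) = (-115 + N)*(-365 + W) = (-365 + W)*(-115 + N))
√(-161117 + a(75, -252)) = √(-161117 + (41975 - 365*75 - 115*(-252) + 75*(-252))) = √(-161117 + (41975 - 27375 + 28980 - 18900)) = √(-161117 + 24680) = √(-136437) = I*√136437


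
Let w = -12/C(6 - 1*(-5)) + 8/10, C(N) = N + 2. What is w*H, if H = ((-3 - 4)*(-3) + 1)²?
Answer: -3872/65 ≈ -59.569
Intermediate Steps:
C(N) = 2 + N
w = -8/65 (w = -12/(2 + (6 - 1*(-5))) + 8/10 = -12/(2 + (6 + 5)) + 8*(⅒) = -12/(2 + 11) + ⅘ = -12/13 + ⅘ = -8/65 ≈ -0.12308)
H = 484 (H = (-7*(-3) + 1)² = (21 + 1)² = 22² = 484)
w*H = -8/65*484 = -3872/65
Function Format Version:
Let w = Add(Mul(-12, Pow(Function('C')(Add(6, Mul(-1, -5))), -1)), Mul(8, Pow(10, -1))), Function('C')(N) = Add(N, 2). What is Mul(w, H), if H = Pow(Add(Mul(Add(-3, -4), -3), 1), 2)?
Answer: Rational(-3872, 65) ≈ -59.569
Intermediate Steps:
Function('C')(N) = Add(2, N)
w = Rational(-8, 65) (w = Add(Mul(-12, Pow(Add(2, Add(6, Mul(-1, -5))), -1)), Mul(8, Pow(10, -1))) = Add(Mul(-12, Pow(Add(2, Add(6, 5)), -1)), Mul(8, Rational(1, 10))) = Add(Mul(-12, Pow(Add(2, 11), -1)), Rational(4, 5)) = Add(Mul(-12, Pow(13, -1)), Rational(4, 5)) = Add(Mul(-12, Rational(1, 13)), Rational(4, 5)) = Add(Rational(-12, 13), Rational(4, 5)) = Rational(-8, 65) ≈ -0.12308)
H = 484 (H = Pow(Add(Mul(-7, -3), 1), 2) = Pow(Add(21, 1), 2) = Pow(22, 2) = 484)
Mul(w, H) = Mul(Rational(-8, 65), 484) = Rational(-3872, 65)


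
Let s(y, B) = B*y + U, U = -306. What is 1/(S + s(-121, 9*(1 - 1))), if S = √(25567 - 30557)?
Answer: -153/49313 - I*√4990/98626 ≈ -0.0031026 - 0.00071624*I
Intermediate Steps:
s(y, B) = -306 + B*y (s(y, B) = B*y - 306 = -306 + B*y)
S = I*√4990 (S = √(-4990) = I*√4990 ≈ 70.64*I)
1/(S + s(-121, 9*(1 - 1))) = 1/(I*√4990 + (-306 + (9*(1 - 1))*(-121))) = 1/(I*√4990 + (-306 + (9*0)*(-121))) = 1/(I*√4990 + (-306 + 0*(-121))) = 1/(I*√4990 + (-306 + 0)) = 1/(I*√4990 - 306) = 1/(-306 + I*√4990)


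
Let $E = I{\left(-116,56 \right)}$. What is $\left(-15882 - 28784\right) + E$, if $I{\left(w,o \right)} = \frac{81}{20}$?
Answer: $- \frac{893239}{20} \approx -44662.0$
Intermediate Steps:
$I{\left(w,o \right)} = \frac{81}{20}$ ($I{\left(w,o \right)} = 81 \cdot \frac{1}{20} = \frac{81}{20}$)
$E = \frac{81}{20} \approx 4.05$
$\left(-15882 - 28784\right) + E = \left(-15882 - 28784\right) + \frac{81}{20} = -44666 + \frac{81}{20} = - \frac{893239}{20}$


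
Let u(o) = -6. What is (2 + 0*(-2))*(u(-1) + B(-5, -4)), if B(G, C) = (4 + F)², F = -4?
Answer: -12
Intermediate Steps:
B(G, C) = 0 (B(G, C) = (4 - 4)² = 0² = 0)
(2 + 0*(-2))*(u(-1) + B(-5, -4)) = (2 + 0*(-2))*(-6 + 0) = (2 + 0)*(-6) = 2*(-6) = -12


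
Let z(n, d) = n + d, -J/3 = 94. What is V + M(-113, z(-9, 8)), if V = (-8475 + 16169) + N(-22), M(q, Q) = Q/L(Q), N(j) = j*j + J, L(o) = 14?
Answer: 110543/14 ≈ 7895.9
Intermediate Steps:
J = -282 (J = -3*94 = -282)
N(j) = -282 + j**2 (N(j) = j*j - 282 = j**2 - 282 = -282 + j**2)
z(n, d) = d + n
M(q, Q) = Q/14
V = 7896 (V = (-8475 + 16169) + (-282 + (-22)**2) = 7694 + (-282 + 484) = 7694 + 202 = 7896)
V + M(-113, z(-9, 8)) = 7896 + (8 - 9)/14 = 7896 + (1/14)*(-1) = 7896 - 1/14 = 110543/14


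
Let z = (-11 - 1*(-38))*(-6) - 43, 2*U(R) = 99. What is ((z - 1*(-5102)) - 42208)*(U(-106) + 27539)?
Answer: -2058709047/2 ≈ -1.0294e+9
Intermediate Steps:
U(R) = 99/2 (U(R) = (½)*99 = 99/2)
z = -205 (z = (-11 + 38)*(-6) - 43 = 27*(-6) - 43 = -162 - 43 = -205)
((z - 1*(-5102)) - 42208)*(U(-106) + 27539) = ((-205 - 1*(-5102)) - 42208)*(99/2 + 27539) = ((-205 + 5102) - 42208)*(55177/2) = (4897 - 42208)*(55177/2) = -37311*55177/2 = -2058709047/2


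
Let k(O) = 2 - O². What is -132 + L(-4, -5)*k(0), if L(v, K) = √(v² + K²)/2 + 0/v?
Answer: -132 + √41 ≈ -125.60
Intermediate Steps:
L(v, K) = √(K² + v²)/2 (L(v, K) = √(K² + v²)*(½) + 0 = √(K² + v²)/2 + 0 = √(K² + v²)/2)
-132 + L(-4, -5)*k(0) = -132 + (√((-5)² + (-4)²)/2)*(2 - 1*0²) = -132 + (√(25 + 16)/2)*(2 - 1*0) = -132 + (√41/2)*(2 + 0) = -132 + (√41/2)*2 = -132 + √41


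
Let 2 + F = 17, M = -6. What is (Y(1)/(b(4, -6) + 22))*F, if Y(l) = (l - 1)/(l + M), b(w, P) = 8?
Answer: 0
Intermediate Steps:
F = 15 (F = -2 + 17 = 15)
Y(l) = (-1 + l)/(-6 + l) (Y(l) = (l - 1)/(l - 6) = (-1 + l)/(-6 + l))
(Y(1)/(b(4, -6) + 22))*F = (((-1 + 1)/(-6 + 1))/(8 + 22))*15 = ((0/(-5))/30)*15 = (-1/5*0*(1/30))*15 = (0*(1/30))*15 = 0*15 = 0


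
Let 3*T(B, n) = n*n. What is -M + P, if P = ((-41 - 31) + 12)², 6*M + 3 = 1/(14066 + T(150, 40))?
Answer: 315389397/87596 ≈ 3600.5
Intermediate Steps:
T(B, n) = n²/3 (T(B, n) = (n*n)/3 = n²/3)
M = -43797/87596 (M = -½ + 1/(6*(14066 + (⅓)*40²)) = -½ + 1/(6*(14066 + (⅓)*1600)) = -½ + 1/(6*(14066 + 1600/3)) = -½ + 1/(6*(43798/3)) = -½ + (⅙)*(3/43798) = -½ + 1/87596 = -43797/87596 ≈ -0.49999)
P = 3600 (P = (-72 + 12)² = (-60)² = 3600)
-M + P = -1*(-43797/87596) + 3600 = 43797/87596 + 3600 = 315389397/87596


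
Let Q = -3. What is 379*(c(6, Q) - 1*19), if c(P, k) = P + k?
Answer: -6064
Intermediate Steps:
379*(c(6, Q) - 1*19) = 379*((6 - 3) - 1*19) = 379*(3 - 19) = 379*(-16) = -6064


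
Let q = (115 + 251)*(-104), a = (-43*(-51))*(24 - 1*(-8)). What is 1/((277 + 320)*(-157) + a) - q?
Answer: 896521391/23553 ≈ 38064.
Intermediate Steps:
a = 70176 (a = 2193*(24 + 8) = 2193*32 = 70176)
q = -38064 (q = 366*(-104) = -38064)
1/((277 + 320)*(-157) + a) - q = 1/((277 + 320)*(-157) + 70176) - 1*(-38064) = 1/(597*(-157) + 70176) + 38064 = 1/(-93729 + 70176) + 38064 = 1/(-23553) + 38064 = -1/23553 + 38064 = 896521391/23553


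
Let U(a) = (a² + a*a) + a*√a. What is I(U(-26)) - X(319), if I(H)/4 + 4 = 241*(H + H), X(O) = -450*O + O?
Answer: 2749871 - 50128*I*√26 ≈ 2.7499e+6 - 2.556e+5*I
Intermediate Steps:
U(a) = a^(3/2) + 2*a² (U(a) = (a² + a²) + a^(3/2) = 2*a² + a^(3/2) = a^(3/2) + 2*a²)
X(O) = -449*O
I(H) = -16 + 1928*H (I(H) = -16 + 4*(241*(H + H)) = -16 + 4*(241*(2*H)) = -16 + 4*(482*H) = -16 + 1928*H)
I(U(-26)) - X(319) = (-16 + 1928*((-26)^(3/2) + 2*(-26)²)) - (-449)*319 = (-16 + 1928*(-26*I*√26 + 2*676)) - 1*(-143231) = (-16 + 1928*(-26*I*√26 + 1352)) + 143231 = (-16 + 1928*(1352 - 26*I*√26)) + 143231 = (-16 + (2606656 - 50128*I*√26)) + 143231 = (2606640 - 50128*I*√26) + 143231 = 2749871 - 50128*I*√26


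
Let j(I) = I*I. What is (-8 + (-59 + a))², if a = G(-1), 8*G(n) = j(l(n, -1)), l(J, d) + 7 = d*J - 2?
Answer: 3481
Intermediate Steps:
l(J, d) = -9 + J*d (l(J, d) = -7 + (d*J - 2) = -7 + (J*d - 2) = -7 + (-2 + J*d) = -9 + J*d)
j(I) = I²
G(n) = (-9 - n)²/8 (G(n) = (-9 + n*(-1))²/8 = (-9 - n)²/8)
a = 8 (a = (9 - 1)²/8 = (⅛)*8² = (⅛)*64 = 8)
(-8 + (-59 + a))² = (-8 + (-59 + 8))² = (-8 - 51)² = (-59)² = 3481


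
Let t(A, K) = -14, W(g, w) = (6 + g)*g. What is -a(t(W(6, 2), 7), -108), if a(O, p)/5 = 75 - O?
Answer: -445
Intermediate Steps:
W(g, w) = g*(6 + g)
a(O, p) = 375 - 5*O (a(O, p) = 5*(75 - O) = 375 - 5*O)
-a(t(W(6, 2), 7), -108) = -(375 - 5*(-14)) = -(375 + 70) = -1*445 = -445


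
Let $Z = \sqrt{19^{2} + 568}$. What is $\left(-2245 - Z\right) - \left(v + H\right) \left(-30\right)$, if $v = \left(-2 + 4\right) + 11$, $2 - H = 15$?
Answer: $-2245 - \sqrt{929} \approx -2275.5$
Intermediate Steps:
$H = -13$ ($H = 2 - 15 = -13$)
$v = 13$ ($v = 2 + 11 = 13$)
$Z = \sqrt{929}$ ($Z = \sqrt{361 + 568} = \sqrt{929} \approx 30.479$)
$\left(-2245 - Z\right) - \left(v + H\right) \left(-30\right) = \left(-2245 - \sqrt{929}\right) - \left(13 - 13\right) \left(-30\right) = \left(-2245 - \sqrt{929}\right) - 0 \left(-30\right) = \left(-2245 - \sqrt{929}\right) - 0 = \left(-2245 - \sqrt{929}\right) + 0 = -2245 - \sqrt{929}$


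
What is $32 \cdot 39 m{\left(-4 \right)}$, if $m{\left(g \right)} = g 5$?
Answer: $-24960$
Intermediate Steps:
$m{\left(g \right)} = 5 g$
$32 \cdot 39 m{\left(-4 \right)} = 32 \cdot 39 \cdot 5 \left(-4\right) = 1248 \left(-20\right) = -24960$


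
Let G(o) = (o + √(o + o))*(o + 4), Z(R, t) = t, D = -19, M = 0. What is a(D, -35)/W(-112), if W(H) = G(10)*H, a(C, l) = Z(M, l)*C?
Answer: -95/1792 + 19*√5/1792 ≈ -0.029305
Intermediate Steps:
a(C, l) = C*l (a(C, l) = l*C = C*l)
G(o) = (4 + o)*(o + √2*√o) (G(o) = (o + √(2*o))*(4 + o) = (o + √2*√o)*(4 + o) = (4 + o)*(o + √2*√o))
W(H) = H*(140 + 28*√5) (W(H) = (10² + 4*10 + √2*10^(3/2) + 4*√2*√10)*H = (100 + 40 + √2*(10*√10) + 8*√5)*H = (100 + 40 + 20*√5 + 8*√5)*H = (140 + 28*√5)*H = H*(140 + 28*√5))
a(D, -35)/W(-112) = (-19*(-35))/((28*(-112)*(5 + √5))) = 665/(-15680 - 3136*√5)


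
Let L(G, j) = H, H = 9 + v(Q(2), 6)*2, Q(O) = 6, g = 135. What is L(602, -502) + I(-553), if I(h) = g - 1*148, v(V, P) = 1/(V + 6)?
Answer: -23/6 ≈ -3.8333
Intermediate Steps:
v(V, P) = 1/(6 + V)
H = 55/6 (H = 9 + 2/(6 + 6) = 9 + 2/12 = 9 + (1/12)*2 = 9 + ⅙ = 55/6 ≈ 9.1667)
I(h) = -13 (I(h) = 135 - 1*148 = 135 - 148 = -13)
L(G, j) = 55/6
L(602, -502) + I(-553) = 55/6 - 13 = -23/6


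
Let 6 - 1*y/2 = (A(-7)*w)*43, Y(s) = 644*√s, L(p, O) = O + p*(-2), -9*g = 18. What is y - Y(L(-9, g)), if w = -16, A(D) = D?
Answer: -12196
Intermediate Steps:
g = -2 (g = -⅑*18 = -2)
L(p, O) = O - 2*p
y = -9620 (y = 12 - 2*(-7*(-16))*43 = 12 - 224*43 = 12 - 2*4816 = 12 - 9632 = -9620)
y - Y(L(-9, g)) = -9620 - 644*√(-2 - 2*(-9)) = -9620 - 644*√(-2 + 18) = -9620 - 644*√16 = -9620 - 644*4 = -9620 - 1*2576 = -9620 - 2576 = -12196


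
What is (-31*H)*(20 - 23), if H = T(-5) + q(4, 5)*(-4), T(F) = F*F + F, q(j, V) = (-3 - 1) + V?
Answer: 1488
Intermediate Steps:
q(j, V) = -4 + V
T(F) = F + F² (T(F) = F² + F = F + F²)
H = 16 (H = -5*(1 - 5) + (-4 + 5)*(-4) = -5*(-4) + 1*(-4) = 20 - 4 = 16)
(-31*H)*(20 - 23) = (-31*16)*(20 - 23) = -496*(-3) = 1488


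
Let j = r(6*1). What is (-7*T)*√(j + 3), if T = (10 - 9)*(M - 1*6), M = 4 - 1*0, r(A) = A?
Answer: 42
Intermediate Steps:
j = 6 (j = 6*1 = 6)
M = 4 (M = 4 + 0 = 4)
T = -2 (T = (10 - 9)*(4 - 1*6) = 1*(4 - 6) = 1*(-2) = -2)
(-7*T)*√(j + 3) = (-7*(-2))*√(6 + 3) = 14*√9 = 14*3 = 42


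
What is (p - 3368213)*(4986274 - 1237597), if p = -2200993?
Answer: -20877154440462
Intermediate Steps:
(p - 3368213)*(4986274 - 1237597) = (-2200993 - 3368213)*(4986274 - 1237597) = -5569206*3748677 = -20877154440462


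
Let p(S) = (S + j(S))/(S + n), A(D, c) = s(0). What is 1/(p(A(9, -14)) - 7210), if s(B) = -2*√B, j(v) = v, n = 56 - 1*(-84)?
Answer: -1/7210 ≈ -0.00013870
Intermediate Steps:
n = 140 (n = 56 + 84 = 140)
A(D, c) = 0 (A(D, c) = -2*√0 = -2*0 = 0)
p(S) = 2*S/(140 + S) (p(S) = (S + S)/(S + 140) = (2*S)/(140 + S) = 2*S/(140 + S))
1/(p(A(9, -14)) - 7210) = 1/(2*0/(140 + 0) - 7210) = 1/(2*0/140 - 7210) = 1/(2*0*(1/140) - 7210) = 1/(0 - 7210) = 1/(-7210) = -1/7210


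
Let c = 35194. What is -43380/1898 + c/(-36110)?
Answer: -408312503/17134195 ≈ -23.830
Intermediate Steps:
-43380/1898 + c/(-36110) = -43380/1898 + 35194/(-36110) = -43380*1/1898 + 35194*(-1/36110) = -21690/949 - 17597/18055 = -408312503/17134195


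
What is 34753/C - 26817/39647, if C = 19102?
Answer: 865593857/757336994 ≈ 1.1429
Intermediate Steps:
34753/C - 26817/39647 = 34753/19102 - 26817/39647 = 865593857/757336994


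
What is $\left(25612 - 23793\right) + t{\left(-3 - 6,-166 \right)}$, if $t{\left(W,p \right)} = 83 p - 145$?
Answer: $-12104$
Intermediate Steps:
$t{\left(W,p \right)} = -145 + 83 p$
$\left(25612 - 23793\right) + t{\left(-3 - 6,-166 \right)} = \left(25612 - 23793\right) + \left(-145 + 83 \left(-166\right)\right) = 1819 - 13923 = -12104$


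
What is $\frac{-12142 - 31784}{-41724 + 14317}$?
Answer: $\frac{43926}{27407} \approx 1.6027$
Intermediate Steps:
$\frac{-12142 - 31784}{-41724 + 14317} = - \frac{43926}{-27407} = \left(-43926\right) \left(- \frac{1}{27407}\right) = \frac{43926}{27407}$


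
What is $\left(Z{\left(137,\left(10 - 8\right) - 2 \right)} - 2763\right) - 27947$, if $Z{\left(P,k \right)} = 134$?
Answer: $-30576$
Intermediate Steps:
$\left(Z{\left(137,\left(10 - 8\right) - 2 \right)} - 2763\right) - 27947 = \left(134 - 2763\right) - 27947 = -2629 - 27947 = -30576$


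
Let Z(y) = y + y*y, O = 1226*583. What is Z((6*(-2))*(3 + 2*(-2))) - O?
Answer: -714602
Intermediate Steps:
O = 714758
Z(y) = y + y²
Z((6*(-2))*(3 + 2*(-2))) - O = ((6*(-2))*(3 + 2*(-2)))*(1 + (6*(-2))*(3 + 2*(-2))) - 1*714758 = (-12*(3 - 4))*(1 - 12*(3 - 4)) - 714758 = (-12*(-1))*(1 - 12*(-1)) - 714758 = 12*(1 + 12) - 714758 = 12*13 - 714758 = 156 - 714758 = -714602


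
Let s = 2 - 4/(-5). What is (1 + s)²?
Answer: 361/25 ≈ 14.440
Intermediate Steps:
s = 14/5 (s = 2 - 4*(-1)/5 = 2 - 2*(-⅖) = 2 + ⅘ = 14/5 ≈ 2.8000)
(1 + s)² = (1 + 14/5)² = (19/5)² = 361/25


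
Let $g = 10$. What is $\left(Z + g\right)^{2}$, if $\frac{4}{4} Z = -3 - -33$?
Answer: $1600$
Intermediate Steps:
$Z = 30$ ($Z = -3 - -33 = -3 + 33 = 30$)
$\left(Z + g\right)^{2} = \left(30 + 10\right)^{2} = 40^{2} = 1600$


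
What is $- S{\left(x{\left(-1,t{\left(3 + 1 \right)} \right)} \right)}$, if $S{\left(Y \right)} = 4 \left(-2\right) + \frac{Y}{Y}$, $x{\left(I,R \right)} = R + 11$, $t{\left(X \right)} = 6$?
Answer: $7$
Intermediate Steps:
$x{\left(I,R \right)} = 11 + R$
$S{\left(Y \right)} = -7$ ($S{\left(Y \right)} = -8 + 1 = -7$)
$- S{\left(x{\left(-1,t{\left(3 + 1 \right)} \right)} \right)} = \left(-1\right) \left(-7\right) = 7$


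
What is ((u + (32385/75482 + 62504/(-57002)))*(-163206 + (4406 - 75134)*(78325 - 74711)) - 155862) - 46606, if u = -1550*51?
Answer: 1977165777752851443403/97786931 ≈ 2.0219e+13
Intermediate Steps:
u = -79050
((u + (32385/75482 + 62504/(-57002)))*(-163206 + (4406 - 75134)*(78325 - 74711)) - 155862) - 46606 = ((-79050 + (32385/75482 + 62504/(-57002)))*(-163206 + (4406 - 75134)*(78325 - 74711)) - 155862) - 46606 = ((-79050 + (32385*(1/75482) + 62504*(-1/57002)))*(-163206 - 70728*3614) - 155862) - 46606 = ((-79050 + (32385/75482 - 31252/28501))*(-163206 - 255610992) - 155862) - 46606 = ((-79050 - 130541689/195573862)*(-255774198) - 155862) - 46606 = (-15460244332789/195573862*(-255774198) - 155862) - 46606 = (1977165797551575789111/97786931 - 155862) - 46606 = 1977165782310309149589/97786931 - 46606 = 1977165777752851443403/97786931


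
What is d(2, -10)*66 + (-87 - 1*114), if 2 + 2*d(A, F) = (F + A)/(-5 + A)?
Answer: -179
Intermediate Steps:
d(A, F) = -1 + (A + F)/(2*(-5 + A)) (d(A, F) = -1 + ((F + A)/(-5 + A))/2 = -1 + ((A + F)/(-5 + A))/2 = -1 + (A + F)/(2*(-5 + A)))
d(2, -10)*66 + (-87 - 1*114) = ((10 - 10 - 1*2)/(2*(-5 + 2)))*66 + (-87 - 1*114) = ((½)*(10 - 10 - 2)/(-3))*66 + (-87 - 114) = ((½)*(-⅓)*(-2))*66 - 201 = (⅓)*66 - 201 = 22 - 201 = -179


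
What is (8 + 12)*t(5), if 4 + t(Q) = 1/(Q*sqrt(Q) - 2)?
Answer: -9640/121 + 100*sqrt(5)/121 ≈ -77.821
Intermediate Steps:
t(Q) = -4 + 1/(-2 + Q**(3/2)) (t(Q) = -4 + 1/(Q*sqrt(Q) - 2) = -4 + 1/(Q**(3/2) - 2) = -4 + 1/(-2 + Q**(3/2)))
(8 + 12)*t(5) = (8 + 12)*((9 - 20*sqrt(5))/(-2 + 5**(3/2))) = 20*((9 - 20*sqrt(5))/(-2 + 5*sqrt(5))) = 20*(9 - 20*sqrt(5))/(-2 + 5*sqrt(5))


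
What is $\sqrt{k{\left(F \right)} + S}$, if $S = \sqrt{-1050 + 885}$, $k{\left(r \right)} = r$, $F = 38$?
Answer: $\sqrt{38 + i \sqrt{165}} \approx 6.2495 + 1.0277 i$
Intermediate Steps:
$S = i \sqrt{165}$ ($S = \sqrt{-165} = i \sqrt{165} \approx 12.845 i$)
$\sqrt{k{\left(F \right)} + S} = \sqrt{38 + i \sqrt{165}}$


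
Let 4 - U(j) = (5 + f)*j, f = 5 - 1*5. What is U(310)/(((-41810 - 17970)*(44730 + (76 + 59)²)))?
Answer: 773/1881724950 ≈ 4.1079e-7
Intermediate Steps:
f = 0 (f = 5 - 5 = 0)
U(j) = 4 - 5*j (U(j) = 4 - (5 + 0)*j = 4 - 5*j)
U(310)/(((-41810 - 17970)*(44730 + (76 + 59)²))) = (4 - 5*310)/(((-41810 - 17970)*(44730 + (76 + 59)²))) = (4 - 1550)/((-59780*(44730 + 135²))) = -1546*(-1/(59780*(44730 + 18225))) = -1546/((-59780*62955)) = -1546/(-3763449900) = -1546*(-1/3763449900) = 773/1881724950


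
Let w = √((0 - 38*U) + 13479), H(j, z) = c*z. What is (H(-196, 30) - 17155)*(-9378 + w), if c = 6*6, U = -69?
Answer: 150751350 - 48225*√1789 ≈ 1.4871e+8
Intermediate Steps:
c = 36
H(j, z) = 36*z
w = 3*√1789 (w = √((0 - 38*(-69)) + 13479) = √((0 + 2622) + 13479) = √(2622 + 13479) = √16101 = 3*√1789 ≈ 126.89)
(H(-196, 30) - 17155)*(-9378 + w) = (36*30 - 17155)*(-9378 + 3*√1789) = (1080 - 17155)*(-9378 + 3*√1789) = -16075*(-9378 + 3*√1789) = 150751350 - 48225*√1789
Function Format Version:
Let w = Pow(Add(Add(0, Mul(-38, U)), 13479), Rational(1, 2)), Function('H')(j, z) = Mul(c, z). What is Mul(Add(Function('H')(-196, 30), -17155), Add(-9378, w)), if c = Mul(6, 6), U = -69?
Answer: Add(150751350, Mul(-48225, Pow(1789, Rational(1, 2)))) ≈ 1.4871e+8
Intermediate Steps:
c = 36
Function('H')(j, z) = Mul(36, z)
w = Mul(3, Pow(1789, Rational(1, 2))) (w = Pow(Add(Add(0, Mul(-38, -69)), 13479), Rational(1, 2)) = Pow(Add(Add(0, 2622), 13479), Rational(1, 2)) = Pow(Add(2622, 13479), Rational(1, 2)) = Pow(16101, Rational(1, 2)) = Mul(3, Pow(1789, Rational(1, 2))) ≈ 126.89)
Mul(Add(Function('H')(-196, 30), -17155), Add(-9378, w)) = Mul(Add(Mul(36, 30), -17155), Add(-9378, Mul(3, Pow(1789, Rational(1, 2))))) = Mul(Add(1080, -17155), Add(-9378, Mul(3, Pow(1789, Rational(1, 2))))) = Mul(-16075, Add(-9378, Mul(3, Pow(1789, Rational(1, 2))))) = Add(150751350, Mul(-48225, Pow(1789, Rational(1, 2))))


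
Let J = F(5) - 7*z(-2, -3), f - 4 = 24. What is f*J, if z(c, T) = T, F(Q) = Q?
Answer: 728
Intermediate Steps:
f = 28 (f = 4 + 24 = 28)
J = 26 (J = 5 - 7*(-3) = 5 + 21 = 26)
f*J = 28*26 = 728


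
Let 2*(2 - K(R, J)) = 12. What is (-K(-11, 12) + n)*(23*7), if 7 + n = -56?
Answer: -9499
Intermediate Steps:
K(R, J) = -4 (K(R, J) = 2 - ½*12 = 2 - 6 = -4)
n = -63 (n = -7 - 56 = -63)
(-K(-11, 12) + n)*(23*7) = (-1*(-4) - 63)*(23*7) = (4 - 63)*161 = -59*161 = -9499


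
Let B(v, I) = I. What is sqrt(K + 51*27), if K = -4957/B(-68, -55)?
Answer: 2*sqrt(1109515)/55 ≈ 38.303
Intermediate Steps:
K = 4957/55 (K = -4957/(-55) = -4957*(-1/55) = 4957/55 ≈ 90.127)
sqrt(K + 51*27) = sqrt(4957/55 + 51*27) = sqrt(4957/55 + 1377) = sqrt(80692/55) = 2*sqrt(1109515)/55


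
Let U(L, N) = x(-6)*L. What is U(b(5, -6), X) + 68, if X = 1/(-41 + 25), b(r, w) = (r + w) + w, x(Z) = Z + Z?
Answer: 152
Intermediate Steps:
x(Z) = 2*Z
b(r, w) = r + 2*w
X = -1/16 (X = 1/(-16) = -1/16 ≈ -0.062500)
U(L, N) = -12*L (U(L, N) = (2*(-6))*L = -12*L)
U(b(5, -6), X) + 68 = -12*(5 + 2*(-6)) + 68 = -12*(5 - 12) + 68 = -12*(-7) + 68 = 84 + 68 = 152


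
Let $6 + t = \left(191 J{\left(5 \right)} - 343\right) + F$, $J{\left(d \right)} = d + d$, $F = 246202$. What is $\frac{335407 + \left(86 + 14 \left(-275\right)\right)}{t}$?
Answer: $\frac{331643}{247763} \approx 1.3385$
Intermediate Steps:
$J{\left(d \right)} = 2 d$
$t = 247763$ ($t = -6 + \left(\left(191 \cdot 2 \cdot 5 - 343\right) + 246202\right) = -6 + \left(\left(191 \cdot 10 - 343\right) + 246202\right) = -6 + \left(\left(1910 - 343\right) + 246202\right) = -6 + \left(1567 + 246202\right) = -6 + 247769 = 247763$)
$\frac{335407 + \left(86 + 14 \left(-275\right)\right)}{t} = \frac{335407 + \left(86 + 14 \left(-275\right)\right)}{247763} = \left(335407 + \left(86 - 3850\right)\right) \frac{1}{247763} = \left(335407 - 3764\right) \frac{1}{247763} = 331643 \cdot \frac{1}{247763} = \frac{331643}{247763}$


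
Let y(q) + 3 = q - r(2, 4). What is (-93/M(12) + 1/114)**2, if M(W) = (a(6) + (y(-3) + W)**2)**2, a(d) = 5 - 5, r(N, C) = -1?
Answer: 67256401/74919353796 ≈ 0.00089772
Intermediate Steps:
a(d) = 0
y(q) = -2 + q (y(q) = -3 + (q - 1*(-1)) = -3 + (q + 1) = -3 + (1 + q) = -2 + q)
M(W) = (-5 + W)**4 (M(W) = (0 + ((-2 - 3) + W)**2)**2 = (0 + (-5 + W)**2)**2 = ((-5 + W)**2)**2 = (-5 + W)**4)
(-93/M(12) + 1/114)**2 = (-93/(-5 + 12)**4 + 1/114)**2 = (-93/(7**4) + 1/114)**2 = (-93/2401 + 1/114)**2 = (-8201/273714)**2 = 67256401/74919353796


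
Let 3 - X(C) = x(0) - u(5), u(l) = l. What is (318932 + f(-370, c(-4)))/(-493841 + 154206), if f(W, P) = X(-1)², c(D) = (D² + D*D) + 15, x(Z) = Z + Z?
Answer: -318996/339635 ≈ -0.93923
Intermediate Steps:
x(Z) = 2*Z
X(C) = 8 (X(C) = 3 - (2*0 - 1*5) = 3 - (0 - 5) = 3 - 1*(-5) = 3 + 5 = 8)
c(D) = 15 + 2*D² (c(D) = (D² + D²) + 15 = 2*D² + 15 = 15 + 2*D²)
f(W, P) = 64 (f(W, P) = 8² = 64)
(318932 + f(-370, c(-4)))/(-493841 + 154206) = (318932 + 64)/(-493841 + 154206) = 318996/(-339635) = 318996*(-1/339635) = -318996/339635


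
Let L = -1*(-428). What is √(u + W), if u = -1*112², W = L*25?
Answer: 2*I*√461 ≈ 42.942*I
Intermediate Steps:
L = 428
W = 10700 (W = 428*25 = 10700)
u = -12544 (u = -1*12544 = -12544)
√(u + W) = √(-12544 + 10700) = √(-1844) = 2*I*√461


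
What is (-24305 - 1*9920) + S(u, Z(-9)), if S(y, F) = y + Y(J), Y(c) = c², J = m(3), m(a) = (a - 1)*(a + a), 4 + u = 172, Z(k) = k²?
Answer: -33913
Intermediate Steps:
u = 168 (u = -4 + 172 = 168)
m(a) = 2*a*(-1 + a) (m(a) = (-1 + a)*(2*a) = 2*a*(-1 + a))
J = 12 (J = 2*3*(-1 + 3) = 2*3*2 = 12)
S(y, F) = 144 + y (S(y, F) = y + 12² = y + 144 = 144 + y)
(-24305 - 1*9920) + S(u, Z(-9)) = (-24305 - 1*9920) + (144 + 168) = (-24305 - 9920) + 312 = -34225 + 312 = -33913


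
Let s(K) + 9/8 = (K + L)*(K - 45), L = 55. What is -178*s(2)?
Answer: 1745913/4 ≈ 4.3648e+5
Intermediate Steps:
s(K) = -9/8 + (-45 + K)*(55 + K) (s(K) = -9/8 + (K + 55)*(K - 45) = -9/8 + (55 + K)*(-45 + K) = -9/8 + (-45 + K)*(55 + K))
-178*s(2) = -178*(-19809/8 + 2² + 10*2) = -178*(-19809/8 + 4 + 20) = -178*(-19617/8) = 1745913/4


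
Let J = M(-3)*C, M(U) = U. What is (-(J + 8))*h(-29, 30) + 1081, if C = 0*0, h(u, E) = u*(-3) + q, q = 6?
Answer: 337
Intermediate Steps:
h(u, E) = 6 - 3*u (h(u, E) = u*(-3) + 6 = -3*u + 6 = 6 - 3*u)
C = 0
J = 0 (J = -3*0 = 0)
(-(J + 8))*h(-29, 30) + 1081 = (-(0 + 8))*(6 - 3*(-29)) + 1081 = (-1*8)*(6 + 87) + 1081 = -8*93 + 1081 = -744 + 1081 = 337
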